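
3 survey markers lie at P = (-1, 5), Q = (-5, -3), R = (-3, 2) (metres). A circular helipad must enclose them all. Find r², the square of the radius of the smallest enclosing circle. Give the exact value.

20

Side lengths²: PQ² = 80, PR² = 13, QR² = 29.
Since PQ² = 80 ≥ 29 + 13 = 42, the angle opposite PQ is not acute, so the smallest enclosing circle has PQ as diameter.
Centre = midpoint of PQ = (-3, 1), r² = 80/4 = 20.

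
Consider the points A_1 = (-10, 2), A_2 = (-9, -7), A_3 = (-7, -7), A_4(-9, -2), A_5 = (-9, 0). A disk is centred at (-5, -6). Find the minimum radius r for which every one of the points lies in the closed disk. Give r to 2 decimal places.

9.43

The required radius is the distance from (-5, -6) to the farthest point.
Squared distances: 89, 17, 5, 32, 52.
Maximum is 89, attained at A_1.
r = √89 ≈ 9.43.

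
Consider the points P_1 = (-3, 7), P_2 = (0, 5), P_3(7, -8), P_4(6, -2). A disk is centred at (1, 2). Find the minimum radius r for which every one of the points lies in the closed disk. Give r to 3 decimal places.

The required radius is the distance from (1, 2) to the farthest point.
Squared distances: 41, 10, 136, 41.
Maximum is 136, attained at P_3.
r = √136 ≈ 11.662.

11.662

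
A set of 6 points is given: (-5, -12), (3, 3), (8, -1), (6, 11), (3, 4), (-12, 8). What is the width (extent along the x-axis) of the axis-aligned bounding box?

20

max x = 8, min x = -12, so width = 20.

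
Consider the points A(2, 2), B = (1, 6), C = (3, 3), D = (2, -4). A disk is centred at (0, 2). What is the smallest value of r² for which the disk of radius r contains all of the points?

The required radius is the distance from (0, 2) to the farthest point.
Squared distances: 4, 17, 10, 40.
Maximum is 40, attained at D.

40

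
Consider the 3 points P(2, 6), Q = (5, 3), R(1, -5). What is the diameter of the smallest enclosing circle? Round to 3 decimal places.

Side lengths²: PQ² = 18, PR² = 122, QR² = 80.
Since PR² = 122 ≥ 80 + 18 = 98, the angle opposite PR is not acute, so the smallest enclosing circle has PR as diameter.
Centre = midpoint of PR = (1.5, 0.5), r² = 122/4 = 30.5.
Diameter = 2r = 2√(30.5) ≈ 11.045.

11.045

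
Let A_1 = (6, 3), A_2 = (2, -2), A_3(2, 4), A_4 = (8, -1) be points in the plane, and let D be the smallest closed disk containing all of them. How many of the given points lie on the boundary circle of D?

3

The minimum enclosing circle is determined by three boundary points: A_2, A_3, A_4.
Their circumcentre is (55/12, 1) with r² = 2257/144.
The farthest remaining point A_1 is at distance² 865/144 ≤ 2257/144.
The points at distance exactly r from the centre are A_2, A_3, A_4 — 3 points.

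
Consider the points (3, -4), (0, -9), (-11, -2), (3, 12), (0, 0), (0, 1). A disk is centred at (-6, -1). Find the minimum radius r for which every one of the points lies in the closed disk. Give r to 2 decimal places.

The required radius is the distance from (-6, -1) to the farthest point.
Squared distances: 90, 100, 26, 250, 37, 40.
Maximum is 250, attained at (3, 12).
r = √250 ≈ 15.81.

15.81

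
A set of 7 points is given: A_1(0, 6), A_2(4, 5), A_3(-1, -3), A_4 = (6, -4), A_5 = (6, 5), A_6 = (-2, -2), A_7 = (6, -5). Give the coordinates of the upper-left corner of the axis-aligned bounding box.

x-range [-2, 6], y-range [-5, 6].
The upper-left corner is (-2, 6).

(-2, 6)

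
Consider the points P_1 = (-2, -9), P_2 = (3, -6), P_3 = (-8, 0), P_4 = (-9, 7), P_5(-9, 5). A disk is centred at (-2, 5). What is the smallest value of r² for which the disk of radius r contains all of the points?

196

The required radius is the distance from (-2, 5) to the farthest point.
Squared distances: 196, 146, 61, 53, 49.
Maximum is 196, attained at P_1.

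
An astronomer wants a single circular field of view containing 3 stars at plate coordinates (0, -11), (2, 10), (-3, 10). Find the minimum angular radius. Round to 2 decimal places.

10.65

Call the three points A, B, C in the order given.
Side lengths²: AB² = 445, AC² = 450, BC² = 25.
Since AC² = 450 < 445 + 25 = 470, the triangle is acute, so the smallest enclosing circle is the circumcircle.
Circumcentre = (-0.5, -5/14), r² = 11125/98.
r = √(11125/98) ≈ 10.65.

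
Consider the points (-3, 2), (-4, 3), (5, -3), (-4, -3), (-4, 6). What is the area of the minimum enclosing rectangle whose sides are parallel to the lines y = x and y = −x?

In coordinates u = x + y, v = x − y the rectangle is axis-aligned; the map (x,y)→(u,v) scales areas by 2.
u-values: -1, -1, 2, -7, 2; range = 2 − (-7) = 9.
v-values: -5, -7, 8, -1, -10; range = 8 − (-10) = 18.
Area = (9 × 18) / 2 = 81.

81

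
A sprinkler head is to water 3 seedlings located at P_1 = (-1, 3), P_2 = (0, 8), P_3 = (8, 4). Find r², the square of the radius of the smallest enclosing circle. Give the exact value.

Side lengths²: P_1P_2² = 26, P_1P_3² = 82, P_2P_3² = 80.
Since P_1P_3² = 82 < 80 + 26 = 106, the triangle is acute, so the smallest enclosing circle is the circumcircle.
Circumcentre = (37/11, 52/11), r² = 2665/121.

2665/121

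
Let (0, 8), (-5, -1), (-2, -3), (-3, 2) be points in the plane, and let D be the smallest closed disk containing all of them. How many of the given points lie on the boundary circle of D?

2

By Welzl's lemma the MEC is supported by two points (diametrically opposite) or three points (on a circumcircle).
The farthest pair is (0, 8)–(-2, -3) with squared distance 125. The circle on this segment as diameter has centre (-1, 2.5) and r² = 125/4 = 31.25.
Check (-5, -1): distance² to centre = 28.25 ≤ 31.25, so it lies inside.
All remaining points lie in this disk, and no smaller disk contains both endpoints, so this is the minimum enclosing circle.
The points at distance exactly r from the centre are (0, 8), (-2, -3) — 2 points.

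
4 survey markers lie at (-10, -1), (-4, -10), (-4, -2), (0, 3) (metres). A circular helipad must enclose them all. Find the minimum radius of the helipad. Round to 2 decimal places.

6.95

The minimum enclosing circle of a finite set is fixed by two of the points (as a diameter) or three (as a circumcircle).
The minimum enclosing circle is determined by three boundary points: (-10, -1), (-4, -10), (0, 3).
Their circumcentre is (-64/19, -117/38) with r² = 69745/1444.
The farthest remaining point (-4, -2) is at distance² 2257/1444 ≤ 69745/1444.
r = √(69745/1444) ≈ 6.95.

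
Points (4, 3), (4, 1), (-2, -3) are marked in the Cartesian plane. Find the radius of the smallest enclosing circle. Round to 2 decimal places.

Call the three points A, B, C in the order given.
Side lengths²: AB² = 4, AC² = 72, BC² = 52.
Since AC² = 72 ≥ 52 + 4 = 56, the angle opposite AC is not acute, so the smallest enclosing circle has AC as diameter.
Centre = midpoint of AC = (1, 0), r² = 72/4 = 18.
r = √18 ≈ 4.24.

4.24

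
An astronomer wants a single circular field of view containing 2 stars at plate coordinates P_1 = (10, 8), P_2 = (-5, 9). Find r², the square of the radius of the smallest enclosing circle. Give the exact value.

56.5

The smallest circle enclosing two points has them as diameter endpoints.
Centre = midpoint = (2.5, 8.5); r² = |P_1P_2|²/4 = 226/4 = 56.5.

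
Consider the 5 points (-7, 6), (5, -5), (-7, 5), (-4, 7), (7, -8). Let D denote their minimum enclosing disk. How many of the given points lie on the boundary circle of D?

A smallest enclosing disk is always determined by at most three of the input points on its boundary.
The farthest pair is (-7, 6)–(7, -8) with squared distance 392. The circle on this segment as diameter has centre (0, -1) and r² = 392/4 = 98.
Check (5, -5): distance² to centre = 41 ≤ 98, so it lies inside.
All remaining points lie in this disk, and no smaller disk contains both endpoints, so this is the minimum enclosing circle.
The points at distance exactly r from the centre are (-7, 6), (7, -8) — 2 points.

2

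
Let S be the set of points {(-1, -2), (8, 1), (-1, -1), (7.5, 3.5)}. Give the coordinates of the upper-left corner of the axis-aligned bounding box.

x-range [-1, 8], y-range [-2, 3.5].
The upper-left corner is (-1, 3.5).

(-1, 3.5)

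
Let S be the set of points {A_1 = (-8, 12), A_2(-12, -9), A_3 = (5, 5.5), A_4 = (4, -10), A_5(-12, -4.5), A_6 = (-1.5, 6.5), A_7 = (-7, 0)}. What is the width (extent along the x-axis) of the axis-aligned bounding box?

17

max x = 5, min x = -12, so width = 17.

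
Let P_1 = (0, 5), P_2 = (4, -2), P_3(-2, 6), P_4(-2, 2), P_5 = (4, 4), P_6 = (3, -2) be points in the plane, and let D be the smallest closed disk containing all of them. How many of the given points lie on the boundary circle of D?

The farthest pair is P_2–P_3 with squared distance 100. The circle on this segment as diameter has centre (1, 2) and r² = 100/4 = 25.
Check P_1: distance² to centre = 10 ≤ 25, so it lies inside.
All remaining points lie in this disk, and no smaller disk contains both endpoints, so this is the minimum enclosing circle.
The points at distance exactly r from the centre are P_2, P_3 — 2 points.

2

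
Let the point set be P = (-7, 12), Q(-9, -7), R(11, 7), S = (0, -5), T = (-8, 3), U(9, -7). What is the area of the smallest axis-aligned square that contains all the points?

400

The bounding box has width 20 and height 19.
An axis-aligned square enclosing the set must have side ≥ max(width, height).
So the minimum side is max(20, 19) = 20.
Area = 20² = 400.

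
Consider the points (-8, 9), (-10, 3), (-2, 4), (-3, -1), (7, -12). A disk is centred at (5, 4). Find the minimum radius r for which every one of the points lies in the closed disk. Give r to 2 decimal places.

The required radius is the distance from (5, 4) to the farthest point.
Squared distances: 194, 226, 49, 89, 260.
Maximum is 260, attained at (7, -12).
r = √260 ≈ 16.12.

16.12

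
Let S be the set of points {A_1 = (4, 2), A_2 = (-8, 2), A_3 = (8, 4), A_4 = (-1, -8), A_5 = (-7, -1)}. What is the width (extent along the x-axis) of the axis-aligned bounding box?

16

max x = 8, min x = -8, so width = 16.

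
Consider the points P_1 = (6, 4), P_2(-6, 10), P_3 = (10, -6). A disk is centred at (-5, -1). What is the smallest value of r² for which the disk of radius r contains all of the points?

250

The required radius is the distance from (-5, -1) to the farthest point.
Squared distances: 146, 122, 250.
Maximum is 250, attained at P_3.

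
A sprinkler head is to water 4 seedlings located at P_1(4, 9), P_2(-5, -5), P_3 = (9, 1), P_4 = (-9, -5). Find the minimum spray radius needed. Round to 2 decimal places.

9.83

By Welzl's lemma the MEC is supported by two points (diametrically opposite) or three points (on a circumcircle).
The minimum enclosing circle is determined by three boundary points: P_1, P_3, P_4.
Their circumcentre is (-47/58, 25/58) with r² = 162425/1682.
The farthest remaining point P_2 is at distance² 79137/1682 ≤ 162425/1682.
r = √(162425/1682) ≈ 9.83.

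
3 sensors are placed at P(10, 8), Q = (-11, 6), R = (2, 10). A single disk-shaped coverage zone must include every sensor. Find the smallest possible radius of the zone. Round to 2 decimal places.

Side lengths²: PQ² = 445, PR² = 68, QR² = 185.
Since PQ² = 445 ≥ 185 + 68 = 253, the angle opposite PQ is not acute, so the smallest enclosing circle has PQ as diameter.
Centre = midpoint of PQ = (-0.5, 7), r² = 445/4 = 111.25.
r = √(111.25) ≈ 10.55.

10.55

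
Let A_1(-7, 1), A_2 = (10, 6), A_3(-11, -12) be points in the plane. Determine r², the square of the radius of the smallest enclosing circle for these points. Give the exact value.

191.25

Side lengths²: A_1A_2² = 314, A_1A_3² = 185, A_2A_3² = 765.
Since A_2A_3² = 765 ≥ 314 + 185 = 499, the angle opposite A_2A_3 is not acute, so the smallest enclosing circle has A_2A_3 as diameter.
Centre = midpoint of A_2A_3 = (-0.5, -3), r² = 765/4 = 191.25.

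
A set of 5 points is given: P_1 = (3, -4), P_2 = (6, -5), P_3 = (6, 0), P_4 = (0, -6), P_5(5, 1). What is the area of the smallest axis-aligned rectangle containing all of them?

42

x ranges over [0, 6], width 6.
y ranges over [-6, 1], height 7.
Area = 6 × 7 = 42.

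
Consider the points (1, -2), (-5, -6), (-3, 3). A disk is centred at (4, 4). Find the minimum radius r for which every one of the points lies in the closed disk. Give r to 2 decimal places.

The required radius is the distance from (4, 4) to the farthest point.
Squared distances: 45, 181, 50.
Maximum is 181, attained at (-5, -6).
r = √181 ≈ 13.45.

13.45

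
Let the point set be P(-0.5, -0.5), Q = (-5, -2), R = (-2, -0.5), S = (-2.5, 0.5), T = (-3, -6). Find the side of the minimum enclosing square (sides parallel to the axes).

6.5

The bounding box has width 4.5 and height 6.5.
An axis-aligned square enclosing the set must have side ≥ max(width, height).
So the minimum side is max(4.5, 6.5) = 6.5.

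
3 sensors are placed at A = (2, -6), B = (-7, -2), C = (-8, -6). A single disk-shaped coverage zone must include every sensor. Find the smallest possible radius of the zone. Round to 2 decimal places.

5.08

Side lengths²: AB² = 97, AC² = 100, BC² = 17.
Since AC² = 100 < 97 + 17 = 114, the triangle is acute, so the smallest enclosing circle is the circumcircle.
Circumcentre = (-3, -5.125), r² = 25.765625.
r = √(25.765625) ≈ 5.08.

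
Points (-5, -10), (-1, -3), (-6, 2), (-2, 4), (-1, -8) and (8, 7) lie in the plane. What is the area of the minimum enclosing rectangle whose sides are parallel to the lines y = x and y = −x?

225

In coordinates u = x + y, v = x − y the rectangle is axis-aligned; the map (x,y)→(u,v) scales areas by 2.
u-values: -15, -4, -4, 2, -9, 15; range = 15 − (-15) = 30.
v-values: 5, 2, -8, -6, 7, 1; range = 7 − (-8) = 15.
Area = (30 × 15) / 2 = 225.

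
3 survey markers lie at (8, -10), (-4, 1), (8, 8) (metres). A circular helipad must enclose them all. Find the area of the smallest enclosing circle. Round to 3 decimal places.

Call the three points A, B, C in the order given.
Side lengths²: AB² = 265, AC² = 324, BC² = 193.
Since AC² = 324 < 265 + 193 = 458, the triangle is acute, so the smallest enclosing circle is the circumcircle.
Circumcentre = (125/24, -1), r² = 51145/576.
Area = π·r² = π·51145/576 ≈ 278.953.

278.953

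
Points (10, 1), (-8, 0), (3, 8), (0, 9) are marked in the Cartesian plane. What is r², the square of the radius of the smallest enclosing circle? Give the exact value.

81.25

By Welzl's lemma the MEC is supported by two points (diametrically opposite) or three points (on a circumcircle).
The farthest pair is (10, 1)–(-8, 0) with squared distance 325. The circle on this segment as diameter has centre (1, 0.5) and r² = 325/4 = 81.25.
Check (3, 8): distance² to centre = 60.25 ≤ 81.25, so it lies inside.
All remaining points lie in this disk, and no smaller disk contains both endpoints, so this is the minimum enclosing circle.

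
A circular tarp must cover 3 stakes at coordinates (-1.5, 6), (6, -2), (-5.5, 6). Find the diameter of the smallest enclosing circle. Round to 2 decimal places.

14.01

Call the three points A, B, C in the order given.
Side lengths²: AB² = 120.25, AC² = 16, BC² = 196.25.
Since BC² = 196.25 ≥ 120.25 + 16 = 136.25, the angle opposite BC is not acute, so the smallest enclosing circle has BC as diameter.
Centre = midpoint of BC = (0.25, 2), r² = 196.25/4 = 49.0625.
Diameter = 2r = 2√(49.0625) ≈ 14.01.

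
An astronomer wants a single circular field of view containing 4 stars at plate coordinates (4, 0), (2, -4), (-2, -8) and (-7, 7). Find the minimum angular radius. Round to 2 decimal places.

7.93

By Welzl's lemma the MEC is supported by two points (diametrically opposite) or three points (on a circumcircle).
The minimum enclosing circle is determined by three boundary points: (4, 0), (-2, -8), (-7, 7).
Their circumcentre is (-51/13, -4/13) with r² = 10625/169.
The farthest remaining point (2, -4) is at distance² 8233/169 ≤ 10625/169.
r = √(10625/169) ≈ 7.93.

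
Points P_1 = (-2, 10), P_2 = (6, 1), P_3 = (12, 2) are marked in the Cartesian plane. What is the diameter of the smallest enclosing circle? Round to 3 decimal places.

16.125

Side lengths²: P_1P_2² = 145, P_1P_3² = 260, P_2P_3² = 37.
Since P_1P_3² = 260 ≥ 145 + 37 = 182, the angle opposite P_1P_3 is not acute, so the smallest enclosing circle has P_1P_3 as diameter.
Centre = midpoint of P_1P_3 = (5, 6), r² = 260/4 = 65.
Diameter = 2r = 2√65 ≈ 16.125.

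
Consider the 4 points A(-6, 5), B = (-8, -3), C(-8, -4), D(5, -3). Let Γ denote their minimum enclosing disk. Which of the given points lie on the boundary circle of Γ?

A, C, D

A smallest enclosing disk is always determined by at most three of the input points on its boundary.
The minimum enclosing circle is determined by three boundary points: A, C, D.
Their circumcentre is (-79/46, -31/46) with r² = 53465/1058.
The farthest remaining point B is at distance² 47485/1058 ≤ 53465/1058.
The points at distance exactly r from the centre are A, C, D — 3 points.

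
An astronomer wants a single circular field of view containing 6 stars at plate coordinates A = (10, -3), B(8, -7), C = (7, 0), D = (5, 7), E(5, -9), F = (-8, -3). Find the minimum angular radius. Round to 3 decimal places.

9.169

A smallest enclosing disk is always determined by at most three of the input points on its boundary.
The minimum enclosing circle is determined by three boundary points: A, D, F.
Their circumcentre is (1, -1.25) with r² = 84.0625.
The farthest remaining point B is at distance² 82.0625 ≤ 84.0625.
r = √(84.0625) ≈ 9.169.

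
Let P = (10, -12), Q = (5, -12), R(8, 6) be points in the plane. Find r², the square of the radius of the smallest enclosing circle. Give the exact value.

Side lengths²: PQ² = 25, PR² = 328, QR² = 333.
Since QR² = 333 < 328 + 25 = 353, the triangle is acute, so the smallest enclosing circle is the circumcircle.
Circumcentre = (7.5, -19/6), r² = 1517/18.

1517/18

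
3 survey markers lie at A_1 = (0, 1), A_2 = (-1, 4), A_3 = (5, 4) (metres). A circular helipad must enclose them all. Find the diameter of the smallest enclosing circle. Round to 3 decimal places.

6.146

Side lengths²: A_1A_2² = 10, A_1A_3² = 34, A_2A_3² = 36.
Since A_2A_3² = 36 < 34 + 10 = 44, the triangle is acute, so the smallest enclosing circle is the circumcircle.
Circumcentre = (2, 10/3), r² = 85/9.
Diameter = 2r = 2√(85/9) ≈ 6.146.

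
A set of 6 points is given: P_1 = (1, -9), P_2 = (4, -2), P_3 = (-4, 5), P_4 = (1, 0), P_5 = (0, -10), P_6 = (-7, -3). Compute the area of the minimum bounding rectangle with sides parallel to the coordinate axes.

x ranges over [-7, 4], width 11.
y ranges over [-10, 5], height 15.
Area = 11 × 15 = 165.

165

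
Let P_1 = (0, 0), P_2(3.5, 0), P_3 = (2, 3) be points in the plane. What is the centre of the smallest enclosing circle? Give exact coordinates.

Side lengths²: P_1P_2² = 12.25, P_1P_3² = 13, P_2P_3² = 11.25.
Since P_1P_3² = 13 < 12.25 + 11.25 = 23.5, the triangle is acute, so the smallest enclosing circle is the circumcircle.
Circumcentre = (1.75, 1), r² = 4.0625.
Centre = (1.75, 1).

(1.75, 1)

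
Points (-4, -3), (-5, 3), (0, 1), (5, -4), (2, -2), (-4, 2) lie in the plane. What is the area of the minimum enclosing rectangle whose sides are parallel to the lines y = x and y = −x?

68

In coordinates u = x + y, v = x − y the rectangle is axis-aligned; the map (x,y)→(u,v) scales areas by 2.
u-values: -7, -2, 1, 1, 0, -2; range = 1 − (-7) = 8.
v-values: -1, -8, -1, 9, 4, -6; range = 9 − (-8) = 17.
Area = (8 × 17) / 2 = 68.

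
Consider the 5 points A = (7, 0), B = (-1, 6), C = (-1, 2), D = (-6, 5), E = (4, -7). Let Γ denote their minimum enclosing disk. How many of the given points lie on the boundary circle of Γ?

The minimum enclosing circle is determined by three boundary points: A, D, E.
Their circumcentre is (-41/53, -43/53) with r² = 171593/2809.
The farthest remaining point B is at distance² 130465/2809 ≤ 171593/2809.
The points at distance exactly r from the centre are A, D, E — 3 points.

3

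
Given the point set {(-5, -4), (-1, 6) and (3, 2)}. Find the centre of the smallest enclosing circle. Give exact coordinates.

Call the three points A, B, C in the order given.
Side lengths²: AB² = 116, AC² = 100, BC² = 32.
Since AB² = 116 < 100 + 32 = 132, the triangle is acute, so the smallest enclosing circle is the circumcircle.
Circumcentre = (-16/7, 5/7), r² = 1450/49.
Centre = (-16/7, 5/7).

(-16/7, 5/7)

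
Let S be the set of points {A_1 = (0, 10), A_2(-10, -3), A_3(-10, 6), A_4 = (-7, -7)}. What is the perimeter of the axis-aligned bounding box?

Width = max x − min x = 0 − (-10) = 10.
Height = max y − min y = 10 − (-7) = 17.
Perimeter = 2(10 + 17) = 54.

54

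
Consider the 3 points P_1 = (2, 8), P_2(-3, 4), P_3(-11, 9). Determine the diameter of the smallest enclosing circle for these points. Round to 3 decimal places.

13.038

Side lengths²: P_1P_2² = 41, P_1P_3² = 170, P_2P_3² = 89.
Since P_1P_3² = 170 ≥ 89 + 41 = 130, the angle opposite P_1P_3 is not acute, so the smallest enclosing circle has P_1P_3 as diameter.
Centre = midpoint of P_1P_3 = (-4.5, 8.5), r² = 170/4 = 42.5.
Diameter = 2r = 2√(42.5) ≈ 13.038.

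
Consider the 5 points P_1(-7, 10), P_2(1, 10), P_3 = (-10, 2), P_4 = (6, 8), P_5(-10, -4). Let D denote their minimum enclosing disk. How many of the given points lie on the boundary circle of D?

2

A smallest enclosing disk is always determined by at most three of the input points on its boundary.
The farthest pair is P_4–P_5 with squared distance 400. The circle on this segment as diameter has centre (-2, 2) and r² = 400/4 = 100.
Check P_1: distance² to centre = 89 ≤ 100, so it lies inside.
All remaining points lie in this disk, and no smaller disk contains both endpoints, so this is the minimum enclosing circle.
The points at distance exactly r from the centre are P_4, P_5 — 2 points.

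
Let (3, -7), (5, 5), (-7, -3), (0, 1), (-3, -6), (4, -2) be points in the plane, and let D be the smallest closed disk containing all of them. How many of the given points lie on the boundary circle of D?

3

A smallest enclosing disk is always determined by at most three of the input points on its boundary.
The minimum enclosing circle is determined by three boundary points: (3, -7), (5, 5), (-7, -3).
Their circumcentre is (-0.125, -0.3125) with r² = 54.48828125.
The farthest remaining point (-3, -6) is at distance² 40.61328125 ≤ 54.48828125.
The points at distance exactly r from the centre are (3, -7), (5, 5), (-7, -3) — 3 points.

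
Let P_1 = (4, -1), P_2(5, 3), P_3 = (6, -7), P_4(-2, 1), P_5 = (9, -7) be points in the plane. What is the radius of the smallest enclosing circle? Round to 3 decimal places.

By Welzl's lemma the MEC is supported by two points (diametrically opposite) or three points (on a circumcircle).
The farthest pair is P_4–P_5 with squared distance 185. The circle on this segment as diameter has centre (3.5, -3) and r² = 185/4 = 46.25.
Check P_1: distance² to centre = 4.25 ≤ 46.25, so it lies inside.
All remaining points lie in this disk, and no smaller disk contains both endpoints, so this is the minimum enclosing circle.
r = √(46.25) ≈ 6.801.

6.801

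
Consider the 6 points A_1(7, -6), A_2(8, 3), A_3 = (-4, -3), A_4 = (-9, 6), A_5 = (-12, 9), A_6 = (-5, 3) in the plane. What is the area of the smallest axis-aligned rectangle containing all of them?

x ranges over [-12, 8], width 20.
y ranges over [-6, 9], height 15.
Area = 20 × 15 = 300.

300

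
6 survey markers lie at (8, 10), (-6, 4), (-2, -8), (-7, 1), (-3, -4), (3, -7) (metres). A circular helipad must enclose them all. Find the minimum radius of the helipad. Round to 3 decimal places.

The farthest pair is (8, 10)–(-2, -8) with squared distance 424. The circle on this segment as diameter has centre (3, 1) and r² = 424/4 = 106.
Check (-6, 4): distance² to centre = 90 ≤ 106, so it lies inside.
All remaining points lie in this disk, and no smaller disk contains both endpoints, so this is the minimum enclosing circle.
r = √106 ≈ 10.296.

10.296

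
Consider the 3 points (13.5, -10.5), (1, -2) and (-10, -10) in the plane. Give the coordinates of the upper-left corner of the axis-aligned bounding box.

(-10, -2)

x-range [-10, 13.5], y-range [-10.5, -2].
The upper-left corner is (-10, -2).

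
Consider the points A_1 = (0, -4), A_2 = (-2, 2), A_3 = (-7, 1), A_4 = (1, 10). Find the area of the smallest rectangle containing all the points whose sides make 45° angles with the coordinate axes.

110.5

In coordinates u = x + y, v = x − y the rectangle is axis-aligned; the map (x,y)→(u,v) scales areas by 2.
u-values: -4, 0, -6, 11; range = 11 − (-6) = 17.
v-values: 4, -4, -8, -9; range = 4 − (-9) = 13.
Area = (17 × 13) / 2 = 110.5.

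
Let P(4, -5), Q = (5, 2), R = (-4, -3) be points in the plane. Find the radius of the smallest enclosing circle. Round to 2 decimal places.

5.18

Side lengths²: PQ² = 50, PR² = 68, QR² = 106.
Since QR² = 106 < 68 + 50 = 118, the triangle is acute, so the smallest enclosing circle is the circumcircle.
Circumcentre = (22/29, -28/29), r² = 22525/841.
r = √(22525/841) ≈ 5.18.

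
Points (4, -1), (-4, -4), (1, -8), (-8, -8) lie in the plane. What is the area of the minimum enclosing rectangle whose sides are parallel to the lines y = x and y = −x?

In coordinates u = x + y, v = x − y the rectangle is axis-aligned; the map (x,y)→(u,v) scales areas by 2.
u-values: 3, -8, -7, -16; range = 3 − (-16) = 19.
v-values: 5, 0, 9, 0; range = 9 − 0 = 9.
Area = (19 × 9) / 2 = 85.5.

85.5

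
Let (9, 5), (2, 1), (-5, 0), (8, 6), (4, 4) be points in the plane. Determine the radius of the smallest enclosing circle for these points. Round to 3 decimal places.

By Welzl's lemma the MEC is supported by two points (diametrically opposite) or three points (on a circumcircle).
The farthest pair is (9, 5)–(-5, 0) with squared distance 221. The circle on this segment as diameter has centre (2, 2.5) and r² = 221/4 = 55.25.
Check (2, 1): distance² to centre = 2.25 ≤ 55.25, so it lies inside.
All remaining points lie in this disk, and no smaller disk contains both endpoints, so this is the minimum enclosing circle.
r = √(55.25) ≈ 7.433.

7.433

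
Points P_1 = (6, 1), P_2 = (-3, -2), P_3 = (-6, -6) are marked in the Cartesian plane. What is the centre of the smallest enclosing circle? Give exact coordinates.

Side lengths²: P_1P_2² = 90, P_1P_3² = 193, P_2P_3² = 25.
Since P_1P_3² = 193 ≥ 90 + 25 = 115, the angle opposite P_1P_3 is not acute, so the smallest enclosing circle has P_1P_3 as diameter.
Centre = midpoint of P_1P_3 = (0, -2.5), r² = 193/4 = 48.25.
Centre = (0, -2.5).

(0, -2.5)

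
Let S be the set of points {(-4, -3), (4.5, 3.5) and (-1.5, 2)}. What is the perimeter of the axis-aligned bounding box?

Width = max x − min x = 4.5 − (-4) = 8.5.
Height = max y − min y = 3.5 − (-3) = 6.5.
Perimeter = 2(8.5 + 6.5) = 30.

30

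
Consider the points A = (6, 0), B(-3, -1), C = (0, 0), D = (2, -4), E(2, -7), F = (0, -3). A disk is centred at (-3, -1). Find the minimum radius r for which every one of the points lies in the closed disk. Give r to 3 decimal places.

The required radius is the distance from (-3, -1) to the farthest point.
Squared distances: 82, 0, 10, 34, 61, 13.
Maximum is 82, attained at A.
r = √82 ≈ 9.055.

9.055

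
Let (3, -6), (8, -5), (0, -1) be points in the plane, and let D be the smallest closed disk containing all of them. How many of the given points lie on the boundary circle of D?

Call the three points A, B, C in the order given.
Side lengths²: AB² = 26, AC² = 34, BC² = 80.
Since BC² = 80 ≥ 34 + 26 = 60, the angle opposite BC is not acute, so the smallest enclosing circle has BC as diameter.
Centre = midpoint of BC = (4, -3), r² = 80/4 = 20.
The points at distance exactly r from the centre are (8, -5), (0, -1) — 2 points.

2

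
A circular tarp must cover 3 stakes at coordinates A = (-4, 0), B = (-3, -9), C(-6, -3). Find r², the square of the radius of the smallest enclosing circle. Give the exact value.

20.5

Side lengths²: AB² = 82, AC² = 13, BC² = 45.
Since AB² = 82 ≥ 45 + 13 = 58, the angle opposite AB is not acute, so the smallest enclosing circle has AB as diameter.
Centre = midpoint of AB = (-3.5, -4.5), r² = 82/4 = 20.5.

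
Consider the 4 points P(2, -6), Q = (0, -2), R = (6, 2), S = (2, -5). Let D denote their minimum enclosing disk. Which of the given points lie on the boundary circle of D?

By Welzl's lemma the MEC is supported by two points (diametrically opposite) or three points (on a circumcircle).
The farthest pair is P–R with squared distance 80. The circle on this segment as diameter has centre (4, -2) and r² = 80/4 = 20.
Check Q: distance² to centre = 16 ≤ 20, so it lies inside.
All remaining points lie in this disk, and no smaller disk contains both endpoints, so this is the minimum enclosing circle.
The points at distance exactly r from the centre are P, R — 2 points.

P, R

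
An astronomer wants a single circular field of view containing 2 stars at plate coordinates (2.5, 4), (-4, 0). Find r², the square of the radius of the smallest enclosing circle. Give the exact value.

14.5625

The smallest circle enclosing two points has them as diameter endpoints.
Centre = midpoint = (-0.75, 2); r² = |(2.5, 4)−(-4, 0)|²/4 = 58.25/4 = 14.5625.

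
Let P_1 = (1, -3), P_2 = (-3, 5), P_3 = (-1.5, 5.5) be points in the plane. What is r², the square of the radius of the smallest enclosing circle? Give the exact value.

Side lengths²: P_1P_2² = 80, P_1P_3² = 78.5, P_2P_3² = 2.5.
Since P_1P_2² = 80 < 78.5 + 2.5 = 81, the triangle is acute, so the smallest enclosing circle is the circumcircle.
Circumcentre = (-6/7, 15/14), r² = 3925/196.

3925/196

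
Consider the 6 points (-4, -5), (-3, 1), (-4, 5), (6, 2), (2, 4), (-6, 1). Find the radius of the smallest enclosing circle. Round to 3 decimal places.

The minimum enclosing circle is determined by three boundary points: (-4, -5), (-4, 5), (6, 2).
Their circumcentre is (-0.05, 0) with r² = 40.6025.
The farthest remaining point (-6, 1) is at distance² 36.4025 ≤ 40.6025.
r = √(40.6025) ≈ 6.372.

6.372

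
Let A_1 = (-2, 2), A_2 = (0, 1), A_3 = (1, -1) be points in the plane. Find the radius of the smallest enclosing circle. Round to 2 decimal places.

Side lengths²: A_1A_2² = 5, A_1A_3² = 18, A_2A_3² = 5.
Since A_1A_3² = 18 ≥ 5 + 5 = 10, the angle opposite A_1A_3 is not acute, so the smallest enclosing circle has A_1A_3 as diameter.
Centre = midpoint of A_1A_3 = (-0.5, 0.5), r² = 18/4 = 4.5.
r = √(4.5) ≈ 2.12.

2.12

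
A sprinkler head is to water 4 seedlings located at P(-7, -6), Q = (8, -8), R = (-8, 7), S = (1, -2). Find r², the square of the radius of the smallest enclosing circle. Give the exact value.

120.25

A smallest enclosing disk is always determined by at most three of the input points on its boundary.
The farthest pair is Q–R with squared distance 481. The circle on this segment as diameter has centre (0, -0.5) and r² = 481/4 = 120.25.
Check P: distance² to centre = 79.25 ≤ 120.25, so it lies inside.
All remaining points lie in this disk, and no smaller disk contains both endpoints, so this is the minimum enclosing circle.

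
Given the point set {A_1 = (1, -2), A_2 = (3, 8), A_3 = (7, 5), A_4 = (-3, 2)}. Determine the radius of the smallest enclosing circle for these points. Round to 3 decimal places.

The minimum enclosing circle of a finite set is fixed by two of the points (as a diameter) or three (as a circumcircle).
The minimum enclosing circle is determined by three boundary points: A_1, A_3, A_4.
Their circumcentre is (55/26, 81/26) with r² = 9265/338.
The farthest remaining point A_2 is at distance² 8329/338 ≤ 9265/338.
r = √(9265/338) ≈ 5.236.

5.236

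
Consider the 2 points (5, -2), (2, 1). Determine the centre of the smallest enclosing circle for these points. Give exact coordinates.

(3.5, -0.5)

The smallest circle enclosing two points has them as diameter endpoints.
Centre = midpoint = (3.5, -0.5); r² = |(5, -2)−(2, 1)|²/4 = 18/4 = 4.5.
Centre = (3.5, -0.5).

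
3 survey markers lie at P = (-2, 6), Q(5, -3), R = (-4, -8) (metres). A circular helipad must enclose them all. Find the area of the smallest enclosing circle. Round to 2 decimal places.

160.86

Side lengths²: PQ² = 130, PR² = 200, QR² = 106.
Since PR² = 200 < 130 + 106 = 236, the triangle is acute, so the smallest enclosing circle is the circumcircle.
Circumcentre = (-111/58, -67/58), r² = 86125/1682.
Area = π·r² = π·86125/1682 ≈ 160.86.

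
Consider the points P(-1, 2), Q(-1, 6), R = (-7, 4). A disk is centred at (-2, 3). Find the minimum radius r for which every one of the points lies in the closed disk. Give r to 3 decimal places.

The required radius is the distance from (-2, 3) to the farthest point.
Squared distances: 2, 10, 26.
Maximum is 26, attained at R.
r = √26 ≈ 5.099.

5.099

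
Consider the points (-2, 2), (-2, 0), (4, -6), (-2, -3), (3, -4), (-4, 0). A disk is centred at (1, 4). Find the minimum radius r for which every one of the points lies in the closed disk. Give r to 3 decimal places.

10.440

The required radius is the distance from (1, 4) to the farthest point.
Squared distances: 13, 25, 109, 58, 68, 41.
Maximum is 109, attained at (4, -6).
r = √109 ≈ 10.440.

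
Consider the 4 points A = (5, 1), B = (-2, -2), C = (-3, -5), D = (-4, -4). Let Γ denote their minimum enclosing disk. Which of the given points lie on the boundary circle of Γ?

By Welzl's lemma the MEC is supported by two points (diametrically opposite) or three points (on a circumcircle).
The farthest pair is A–D with squared distance 106. The circle on this segment as diameter has centre (0.5, -1.5) and r² = 106/4 = 26.5.
Check B: distance² to centre = 6.5 ≤ 26.5, so it lies inside.
All remaining points lie in this disk, and no smaller disk contains both endpoints, so this is the minimum enclosing circle.
The points at distance exactly r from the centre are A, D — 2 points.

A, D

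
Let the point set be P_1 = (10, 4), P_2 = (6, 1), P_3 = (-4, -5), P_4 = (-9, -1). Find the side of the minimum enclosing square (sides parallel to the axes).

19

The bounding box has width 19 and height 9.
An axis-aligned square enclosing the set must have side ≥ max(width, height).
So the minimum side is max(19, 9) = 19.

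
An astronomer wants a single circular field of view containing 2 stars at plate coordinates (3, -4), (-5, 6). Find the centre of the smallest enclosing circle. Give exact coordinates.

(-1, 1)

The smallest circle enclosing two points has them as diameter endpoints.
Centre = midpoint = (-1, 1); r² = |(3, -4)−(-5, 6)|²/4 = 164/4 = 41.
Centre = (-1, 1).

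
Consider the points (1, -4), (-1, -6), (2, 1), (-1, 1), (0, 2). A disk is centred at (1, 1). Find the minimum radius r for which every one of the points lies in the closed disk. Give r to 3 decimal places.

The required radius is the distance from (1, 1) to the farthest point.
Squared distances: 25, 53, 1, 4, 2.
Maximum is 53, attained at (-1, -6).
r = √53 ≈ 7.280.

7.280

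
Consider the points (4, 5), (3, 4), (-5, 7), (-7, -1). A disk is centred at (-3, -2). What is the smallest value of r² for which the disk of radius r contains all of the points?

The required radius is the distance from (-3, -2) to the farthest point.
Squared distances: 98, 72, 85, 17.
Maximum is 98, attained at (4, 5).

98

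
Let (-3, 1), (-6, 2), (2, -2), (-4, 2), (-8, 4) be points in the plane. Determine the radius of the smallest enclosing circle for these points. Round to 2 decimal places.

The minimum enclosing circle of a finite set is fixed by two of the points (as a diameter) or three (as a circumcircle).
The farthest pair is (2, -2)–(-8, 4) with squared distance 136. The circle on this segment as diameter has centre (-3, 1) and r² = 136/4 = 34.
Check (-3, 1): distance² to centre = 0 ≤ 34, so it lies inside.
All remaining points lie in this disk, and no smaller disk contains both endpoints, so this is the minimum enclosing circle.
r = √34 ≈ 5.83.

5.83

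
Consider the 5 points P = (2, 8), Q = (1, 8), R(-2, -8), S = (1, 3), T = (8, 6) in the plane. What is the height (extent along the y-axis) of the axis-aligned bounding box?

16

max y = 8, min y = -8, so height = 16.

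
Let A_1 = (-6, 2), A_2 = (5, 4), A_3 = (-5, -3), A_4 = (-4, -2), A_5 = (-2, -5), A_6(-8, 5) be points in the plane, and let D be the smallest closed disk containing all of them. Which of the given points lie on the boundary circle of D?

The minimum enclosing circle is determined by three boundary points: A_2, A_5, A_6.
Their circumcentre is (-105/62, 123/62) with r² = 93925/1922.
The farthest remaining point A_3 is at distance² 68753/1922 ≤ 93925/1922.
The points at distance exactly r from the centre are A_2, A_5, A_6 — 3 points.

A_2, A_5, A_6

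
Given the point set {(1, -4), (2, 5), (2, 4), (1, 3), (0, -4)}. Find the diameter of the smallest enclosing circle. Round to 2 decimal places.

9.22

The farthest pair is (2, 5)–(0, -4) with squared distance 85. The circle on this segment as diameter has centre (1, 0.5) and r² = 85/4 = 21.25.
Check (1, -4): distance² to centre = 20.25 ≤ 21.25, so it lies inside.
All remaining points lie in this disk, and no smaller disk contains both endpoints, so this is the minimum enclosing circle.
Diameter = 2r = 2√(21.25) ≈ 9.22.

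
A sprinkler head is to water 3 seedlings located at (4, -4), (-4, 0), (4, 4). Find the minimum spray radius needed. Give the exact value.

Call the three points A, B, C in the order given.
Side lengths²: AB² = 80, AC² = 64, BC² = 80.
Since BC² = 80 < 80 + 64 = 144, the triangle is acute, so the smallest enclosing circle is the circumcircle.
Circumcentre = (1, 0), r² = 25.
r = √25 = 5.

5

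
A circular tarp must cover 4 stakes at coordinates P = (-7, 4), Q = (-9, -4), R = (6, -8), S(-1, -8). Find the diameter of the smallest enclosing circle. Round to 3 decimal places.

17.692

The minimum enclosing circle of a finite set is fixed by two of the points (as a diameter) or three (as a circumcircle).
The farthest pair is P–R with squared distance 313. The circle on this segment as diameter has centre (-0.5, -2) and r² = 313/4 = 78.25.
Check Q: distance² to centre = 76.25 ≤ 78.25, so it lies inside.
All remaining points lie in this disk, and no smaller disk contains both endpoints, so this is the minimum enclosing circle.
Diameter = 2r = 2√(78.25) ≈ 17.692.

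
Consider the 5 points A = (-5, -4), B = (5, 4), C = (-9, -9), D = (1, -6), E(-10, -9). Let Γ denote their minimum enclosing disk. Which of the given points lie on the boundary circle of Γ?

B, E

By Welzl's lemma the MEC is supported by two points (diametrically opposite) or three points (on a circumcircle).
The farthest pair is B–E with squared distance 394. The circle on this segment as diameter has centre (-2.5, -2.5) and r² = 394/4 = 98.5.
Check A: distance² to centre = 8.5 ≤ 98.5, so it lies inside.
All remaining points lie in this disk, and no smaller disk contains both endpoints, so this is the minimum enclosing circle.
The points at distance exactly r from the centre are B, E — 2 points.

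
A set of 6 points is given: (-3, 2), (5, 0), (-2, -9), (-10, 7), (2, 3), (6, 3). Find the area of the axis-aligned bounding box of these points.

x ranges over [-10, 6], width 16.
y ranges over [-9, 7], height 16.
Area = 16 × 16 = 256.

256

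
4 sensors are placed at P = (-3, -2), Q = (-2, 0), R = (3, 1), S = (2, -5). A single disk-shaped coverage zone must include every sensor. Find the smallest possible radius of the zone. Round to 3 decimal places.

By Welzl's lemma the MEC is supported by two points (diametrically opposite) or three points (on a circumcircle).
The minimum enclosing circle is determined by three boundary points: P, R, S.
Their circumcentre is (13/22, -37/22) with r² = 3145/242.
The farthest remaining point Q is at distance² 2309/242 ≤ 3145/242.
r = √(3145/242) ≈ 3.605.

3.605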